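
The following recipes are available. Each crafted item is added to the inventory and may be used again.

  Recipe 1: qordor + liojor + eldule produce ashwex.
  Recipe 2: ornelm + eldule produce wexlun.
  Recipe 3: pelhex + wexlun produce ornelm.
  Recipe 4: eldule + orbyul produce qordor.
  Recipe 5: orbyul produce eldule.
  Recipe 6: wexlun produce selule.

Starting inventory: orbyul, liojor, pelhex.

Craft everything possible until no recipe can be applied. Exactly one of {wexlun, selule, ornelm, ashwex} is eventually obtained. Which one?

ashwex

Using Recipe 5, orbyul makes eldule.
Using Recipe 4, eldule and orbyul make qordor.
qordor + liojor + eldule → ashwex (Recipe 1).
selule would need wexlun (Recipe 6), but wexlun is never obtained. ornelm would need pelhex and wexlun (Recipe 3), but wexlun is never obtained. wexlun would need ornelm and eldule (Recipe 2), but ornelm is never obtained.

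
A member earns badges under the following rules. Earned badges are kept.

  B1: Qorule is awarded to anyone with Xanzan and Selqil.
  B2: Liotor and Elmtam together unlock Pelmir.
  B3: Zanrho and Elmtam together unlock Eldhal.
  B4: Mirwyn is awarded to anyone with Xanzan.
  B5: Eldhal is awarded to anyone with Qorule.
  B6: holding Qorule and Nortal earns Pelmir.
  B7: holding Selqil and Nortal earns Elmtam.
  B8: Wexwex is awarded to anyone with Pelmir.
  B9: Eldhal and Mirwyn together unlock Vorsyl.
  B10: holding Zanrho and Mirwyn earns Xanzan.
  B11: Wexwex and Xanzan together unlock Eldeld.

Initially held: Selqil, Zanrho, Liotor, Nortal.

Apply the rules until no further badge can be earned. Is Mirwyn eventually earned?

Mirwyn would need Xanzan (B4), but Xanzan is never earned.

No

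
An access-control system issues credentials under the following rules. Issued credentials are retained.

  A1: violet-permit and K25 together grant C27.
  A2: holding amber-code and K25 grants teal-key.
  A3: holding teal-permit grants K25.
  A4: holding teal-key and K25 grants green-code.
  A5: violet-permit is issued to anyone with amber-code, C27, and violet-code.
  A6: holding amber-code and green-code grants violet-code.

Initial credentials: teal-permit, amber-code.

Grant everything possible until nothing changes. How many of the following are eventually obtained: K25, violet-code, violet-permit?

Holding teal-permit grants K25 (A3).
Holding amber-code and K25 grants teal-key (A2).
Holding teal-key and K25 grants green-code (A4).
Holding amber-code and green-code grants violet-code (A6).
K25: reached.
violet-code: reached.
violet-permit would need amber-code, C27, and violet-code (A5), but C27 is never granted.
Reached: K25 and violet-code — 2 of the 3.

2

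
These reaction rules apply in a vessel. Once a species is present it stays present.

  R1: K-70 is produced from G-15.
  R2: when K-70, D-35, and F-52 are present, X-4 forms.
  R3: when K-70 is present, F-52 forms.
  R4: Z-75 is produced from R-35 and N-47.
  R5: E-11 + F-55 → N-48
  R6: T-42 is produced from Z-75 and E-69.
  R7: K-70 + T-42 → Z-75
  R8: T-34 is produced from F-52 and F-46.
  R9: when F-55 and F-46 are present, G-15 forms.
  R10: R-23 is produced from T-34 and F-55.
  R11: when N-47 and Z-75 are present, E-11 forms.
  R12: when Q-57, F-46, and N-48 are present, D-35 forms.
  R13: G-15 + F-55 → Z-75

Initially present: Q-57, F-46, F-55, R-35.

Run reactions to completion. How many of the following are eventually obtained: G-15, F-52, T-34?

3

F-55 and F-46 present → G-15 forms (R9).
G-15 present → K-70 forms (R1).
K-70 present → F-52 forms (R3).
F-52 and F-46 present → T-34 forms (R8).
G-15: reached.
F-52: reached.
T-34: reached.
All 3 are reached.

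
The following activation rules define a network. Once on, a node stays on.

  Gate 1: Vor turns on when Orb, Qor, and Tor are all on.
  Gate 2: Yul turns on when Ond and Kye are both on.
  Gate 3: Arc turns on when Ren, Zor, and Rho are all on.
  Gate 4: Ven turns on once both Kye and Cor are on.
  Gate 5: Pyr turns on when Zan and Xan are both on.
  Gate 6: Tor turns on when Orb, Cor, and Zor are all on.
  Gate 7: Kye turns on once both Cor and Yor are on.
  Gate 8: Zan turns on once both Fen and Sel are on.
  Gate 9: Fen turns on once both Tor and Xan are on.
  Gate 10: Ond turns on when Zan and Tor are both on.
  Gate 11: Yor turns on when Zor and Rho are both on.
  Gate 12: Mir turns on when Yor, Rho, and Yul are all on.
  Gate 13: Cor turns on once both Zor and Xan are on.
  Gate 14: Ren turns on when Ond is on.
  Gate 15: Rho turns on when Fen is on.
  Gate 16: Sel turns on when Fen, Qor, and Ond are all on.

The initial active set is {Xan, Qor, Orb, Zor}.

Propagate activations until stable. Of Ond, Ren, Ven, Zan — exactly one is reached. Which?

Zor and Xan are on, so Cor turns on (Gate 13).
Gate 6: Orb, Cor, and Zor on → Tor on.
Gate 9: Tor and Xan on → Fen on.
Gate 15: Fen on → Rho on.
Zor and Rho are on, so Yor turns on (Gate 11).
Cor and Yor are on, so Kye turns on (Gate 7).
Kye and Cor are on, so Ven turns on (Gate 4).
Ren would need Ond (Gate 14), but Ond never turns on. Zan would need Fen and Sel (Gate 8), but Sel never turns on. Ond would need Zan and Tor (Gate 10), but Zan never turns on.

Ven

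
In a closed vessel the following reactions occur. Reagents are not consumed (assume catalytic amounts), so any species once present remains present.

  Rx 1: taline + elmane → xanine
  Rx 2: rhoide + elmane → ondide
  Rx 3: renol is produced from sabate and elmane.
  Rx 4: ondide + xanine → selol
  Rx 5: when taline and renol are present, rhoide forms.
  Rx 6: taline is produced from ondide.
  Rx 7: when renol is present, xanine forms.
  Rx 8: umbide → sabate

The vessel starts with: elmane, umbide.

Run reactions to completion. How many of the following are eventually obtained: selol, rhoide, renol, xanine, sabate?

umbide present → sabate forms (Rx 8).
sabate and elmane present → renol forms (Rx 3).
renol present → xanine forms (Rx 7).
selol would need ondide and xanine (Rx 4), but ondide never forms.
rhoide would need taline and renol (Rx 5), but taline never forms.
renol: reached.
xanine: reached.
sabate: reached.
Reached: renol, xanine, and sabate — 3 of the 5.

3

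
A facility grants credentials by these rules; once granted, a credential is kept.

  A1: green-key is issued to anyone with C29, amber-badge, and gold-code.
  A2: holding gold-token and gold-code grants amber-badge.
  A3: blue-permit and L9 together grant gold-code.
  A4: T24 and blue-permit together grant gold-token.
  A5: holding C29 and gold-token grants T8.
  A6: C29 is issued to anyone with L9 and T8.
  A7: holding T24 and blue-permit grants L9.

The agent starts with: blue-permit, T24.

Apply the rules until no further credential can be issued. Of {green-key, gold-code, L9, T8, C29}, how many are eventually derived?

2

Holding T24 and blue-permit grants L9 (A7).
Holding blue-permit and L9 grants gold-code (A3).
green-key would need C29, amber-badge, and gold-code (A1), but C29 is never granted.
gold-code: reached.
L9: reached.
T8 would need C29 and gold-token (A5), but C29 is never granted.
C29 would need L9 and T8 (A6), but T8 is never granted.
Reached: gold-code and L9 — 2 of the 5.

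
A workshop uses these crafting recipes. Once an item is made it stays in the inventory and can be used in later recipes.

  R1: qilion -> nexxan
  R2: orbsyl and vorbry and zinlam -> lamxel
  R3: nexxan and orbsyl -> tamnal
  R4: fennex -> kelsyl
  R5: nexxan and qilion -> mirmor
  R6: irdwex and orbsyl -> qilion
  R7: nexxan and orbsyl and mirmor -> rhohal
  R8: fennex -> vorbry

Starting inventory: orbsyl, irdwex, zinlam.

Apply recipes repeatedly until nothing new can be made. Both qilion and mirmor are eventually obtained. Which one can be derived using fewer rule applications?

qilion: Using R6, irdwex and orbsyl make qilion. [1 rule application]
mirmor: Using R6, irdwex and orbsyl make qilion. Using R1, qilion makes nexxan. Using R5, nexxan and qilion make mirmor. [3 rule applications]
qilion needs fewer.

qilion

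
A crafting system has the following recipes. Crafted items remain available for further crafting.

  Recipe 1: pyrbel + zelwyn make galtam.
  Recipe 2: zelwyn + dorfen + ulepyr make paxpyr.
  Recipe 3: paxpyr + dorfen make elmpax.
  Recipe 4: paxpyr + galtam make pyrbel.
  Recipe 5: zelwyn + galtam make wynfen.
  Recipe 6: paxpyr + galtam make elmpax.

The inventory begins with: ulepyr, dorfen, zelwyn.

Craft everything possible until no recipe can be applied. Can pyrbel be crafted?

No

pyrbel would need paxpyr and galtam (Recipe 4), but galtam is never obtained.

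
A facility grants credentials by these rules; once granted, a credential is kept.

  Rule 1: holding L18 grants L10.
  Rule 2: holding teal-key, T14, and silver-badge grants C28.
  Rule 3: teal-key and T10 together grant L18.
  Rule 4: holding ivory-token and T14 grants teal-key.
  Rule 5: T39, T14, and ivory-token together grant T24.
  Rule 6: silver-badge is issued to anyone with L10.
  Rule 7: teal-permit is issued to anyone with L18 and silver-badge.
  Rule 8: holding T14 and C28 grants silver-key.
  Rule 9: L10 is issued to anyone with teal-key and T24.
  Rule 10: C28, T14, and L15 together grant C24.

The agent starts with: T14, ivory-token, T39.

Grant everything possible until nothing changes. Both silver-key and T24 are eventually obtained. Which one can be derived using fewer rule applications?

T24

T24: Holding T39, T14, and ivory-token grants T24 (Rule 5). [1 rule application]
silver-key: Holding T39, T14, and ivory-token grants T24 (Rule 5). Holding ivory-token and T14 grants teal-key (Rule 4). Holding teal-key and T24 grants L10 (Rule 9). Holding L10 grants silver-badge (Rule 6). Holding teal-key, T14, and silver-badge grants C28 (Rule 2). Holding T14 and C28 grants silver-key (Rule 8). [6 rule applications]
T24 needs fewer.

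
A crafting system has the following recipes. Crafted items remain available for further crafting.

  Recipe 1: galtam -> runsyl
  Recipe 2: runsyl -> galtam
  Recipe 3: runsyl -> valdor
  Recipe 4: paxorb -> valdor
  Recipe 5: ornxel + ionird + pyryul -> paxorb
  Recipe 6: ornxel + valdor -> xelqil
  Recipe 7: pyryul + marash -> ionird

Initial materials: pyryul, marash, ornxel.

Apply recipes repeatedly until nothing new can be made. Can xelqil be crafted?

Using Recipe 7, pyryul and marash make ionird.
Using Recipe 5, ornxel, ionird, and pyryul make paxorb.
paxorb -> valdor (Recipe 4).
ornxel + valdor -> xelqil (Recipe 6).

Yes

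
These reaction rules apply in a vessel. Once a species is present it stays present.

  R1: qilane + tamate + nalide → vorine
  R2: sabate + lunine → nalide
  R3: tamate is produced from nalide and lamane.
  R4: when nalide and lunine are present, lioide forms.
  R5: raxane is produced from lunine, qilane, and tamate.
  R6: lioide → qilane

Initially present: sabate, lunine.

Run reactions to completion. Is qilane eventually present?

Yes

sabate and lunine present → nalide forms (R2).
nalide and lunine present → lioide forms (R4).
lioide present → qilane forms (R6).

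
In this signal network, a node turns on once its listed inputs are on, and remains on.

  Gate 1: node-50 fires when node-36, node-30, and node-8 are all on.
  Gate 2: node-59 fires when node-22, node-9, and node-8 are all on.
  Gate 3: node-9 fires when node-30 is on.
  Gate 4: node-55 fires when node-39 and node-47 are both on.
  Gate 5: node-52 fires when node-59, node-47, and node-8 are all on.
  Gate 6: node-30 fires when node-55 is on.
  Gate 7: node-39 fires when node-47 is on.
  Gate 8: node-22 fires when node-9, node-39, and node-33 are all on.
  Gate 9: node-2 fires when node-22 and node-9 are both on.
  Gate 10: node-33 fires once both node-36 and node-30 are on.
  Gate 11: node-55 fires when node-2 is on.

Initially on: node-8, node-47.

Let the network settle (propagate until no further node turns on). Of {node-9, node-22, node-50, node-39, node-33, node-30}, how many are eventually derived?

node-47 is on, so node-39 fires (Gate 7).
Gate 4: node-39 and node-47 on → node-55 on.
node-55 is on, so node-30 fires (Gate 6).
Gate 3: node-30 on → node-9 on.
node-9: reached.
node-22 would need node-9, node-39, and node-33 (Gate 8), but node-33 never turns on.
node-50 would need node-36, node-30, and node-8 (Gate 1), but node-36 never turns on.
node-39: reached.
node-33 would need node-36 and node-30 (Gate 10), but node-36 never turns on.
node-30: reached.
Reached: node-9, node-39, and node-30 — 3 of the 6.

3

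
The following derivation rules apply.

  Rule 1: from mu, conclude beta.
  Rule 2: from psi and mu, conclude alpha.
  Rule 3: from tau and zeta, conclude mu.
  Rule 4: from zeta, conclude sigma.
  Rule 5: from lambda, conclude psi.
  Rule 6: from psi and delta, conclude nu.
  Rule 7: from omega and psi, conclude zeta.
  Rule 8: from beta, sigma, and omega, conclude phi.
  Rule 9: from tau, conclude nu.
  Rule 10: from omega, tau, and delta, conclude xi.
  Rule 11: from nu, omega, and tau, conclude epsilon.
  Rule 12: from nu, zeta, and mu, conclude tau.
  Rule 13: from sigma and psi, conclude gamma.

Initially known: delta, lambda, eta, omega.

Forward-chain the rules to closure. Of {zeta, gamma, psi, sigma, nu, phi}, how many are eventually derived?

5

From lambda, Rule 5 gives psi.
psi and delta hold, so nu follows (Rule 6).
omega and psi hold, so zeta follows (Rule 7).
From zeta, Rule 4 gives sigma.
From sigma and psi, Rule 13 gives gamma.
zeta: reached.
gamma: reached.
psi: reached.
sigma: reached.
nu: reached.
phi would need beta, sigma, and omega (Rule 8), but beta is never established.
Reached: zeta, gamma, psi, sigma, and nu — 5 of the 6.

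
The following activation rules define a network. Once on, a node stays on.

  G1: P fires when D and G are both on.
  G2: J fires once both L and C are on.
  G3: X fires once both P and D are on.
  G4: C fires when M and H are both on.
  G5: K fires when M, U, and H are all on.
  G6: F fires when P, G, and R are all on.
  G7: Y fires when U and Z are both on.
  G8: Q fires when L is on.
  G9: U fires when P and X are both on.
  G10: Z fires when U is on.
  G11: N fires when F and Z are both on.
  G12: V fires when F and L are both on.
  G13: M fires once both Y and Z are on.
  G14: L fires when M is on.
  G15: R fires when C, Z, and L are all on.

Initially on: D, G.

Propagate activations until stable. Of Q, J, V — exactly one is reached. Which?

D and G are on, so P fires (G1).
P and D are on, so X fires (G3).
G9: P and X on → U on.
G10: U on → Z on.
G7: U and Z on → Y on.
G13: Y and Z on → M on.
M is on, so L fires (G14).
G8: L on → Q on.
V would need F and L (G12), but F never turns on. J would need L and C (G2), but C never turns on.

Q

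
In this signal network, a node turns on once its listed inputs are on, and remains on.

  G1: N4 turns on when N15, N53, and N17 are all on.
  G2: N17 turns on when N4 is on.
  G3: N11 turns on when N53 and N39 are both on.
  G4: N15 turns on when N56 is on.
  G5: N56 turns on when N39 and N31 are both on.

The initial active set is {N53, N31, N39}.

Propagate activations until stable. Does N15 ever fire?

Yes

N39 and N31 are on, so N56 turns on (G5).
N56 is on, so N15 turns on (G4).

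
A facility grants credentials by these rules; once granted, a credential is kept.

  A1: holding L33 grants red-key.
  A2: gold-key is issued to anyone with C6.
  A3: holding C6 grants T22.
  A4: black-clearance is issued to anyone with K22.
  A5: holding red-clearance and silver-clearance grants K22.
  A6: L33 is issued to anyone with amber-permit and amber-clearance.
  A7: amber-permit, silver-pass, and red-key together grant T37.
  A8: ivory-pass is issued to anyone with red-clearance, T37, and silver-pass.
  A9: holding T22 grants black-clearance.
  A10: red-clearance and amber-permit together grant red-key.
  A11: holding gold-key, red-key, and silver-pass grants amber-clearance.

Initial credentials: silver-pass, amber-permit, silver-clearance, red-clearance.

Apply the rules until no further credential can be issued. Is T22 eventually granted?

No

T22 would need C6 (A3), but C6 is never granted.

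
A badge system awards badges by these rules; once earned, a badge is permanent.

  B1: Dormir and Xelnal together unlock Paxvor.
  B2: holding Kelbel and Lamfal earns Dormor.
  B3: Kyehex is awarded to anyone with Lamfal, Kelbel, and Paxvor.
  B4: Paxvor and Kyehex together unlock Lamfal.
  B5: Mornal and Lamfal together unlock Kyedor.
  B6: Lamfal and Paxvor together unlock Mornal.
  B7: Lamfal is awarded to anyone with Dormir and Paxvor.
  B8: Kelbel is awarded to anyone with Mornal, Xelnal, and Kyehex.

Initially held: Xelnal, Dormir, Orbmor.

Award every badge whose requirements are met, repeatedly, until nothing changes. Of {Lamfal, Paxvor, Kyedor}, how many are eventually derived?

With Dormir and Xelnal, Paxvor is earned (B1).
With Dormir and Paxvor, Lamfal is earned (B7).
With Lamfal and Paxvor, Mornal is earned (B6).
With Mornal and Lamfal, Kyedor is earned (B5).
Lamfal: reached.
Paxvor: reached.
Kyedor: reached.
All 3 are reached.

3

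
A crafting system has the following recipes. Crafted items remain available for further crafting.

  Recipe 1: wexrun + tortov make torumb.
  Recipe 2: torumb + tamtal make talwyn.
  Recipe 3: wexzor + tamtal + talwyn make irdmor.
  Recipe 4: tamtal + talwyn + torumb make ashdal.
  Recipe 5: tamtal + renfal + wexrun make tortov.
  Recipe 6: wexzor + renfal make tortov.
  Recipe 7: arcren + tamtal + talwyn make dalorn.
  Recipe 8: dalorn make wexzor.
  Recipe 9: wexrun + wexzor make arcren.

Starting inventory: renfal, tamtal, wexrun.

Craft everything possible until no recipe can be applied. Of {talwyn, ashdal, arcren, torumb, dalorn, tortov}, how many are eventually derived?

Using Recipe 5, tamtal, renfal, and wexrun make tortov.
wexrun + tortov → torumb (Recipe 1).
Using Recipe 2, torumb and tamtal make talwyn.
tamtal + talwyn + torumb → ashdal (Recipe 4).
talwyn: reached.
ashdal: reached.
arcren would need wexrun and wexzor (Recipe 9), but wexzor is never obtained.
torumb: reached.
dalorn would need arcren, tamtal, and talwyn (Recipe 7), but arcren is never obtained.
tortov: reached.
Reached: talwyn, ashdal, torumb, and tortov — 4 of the 6.

4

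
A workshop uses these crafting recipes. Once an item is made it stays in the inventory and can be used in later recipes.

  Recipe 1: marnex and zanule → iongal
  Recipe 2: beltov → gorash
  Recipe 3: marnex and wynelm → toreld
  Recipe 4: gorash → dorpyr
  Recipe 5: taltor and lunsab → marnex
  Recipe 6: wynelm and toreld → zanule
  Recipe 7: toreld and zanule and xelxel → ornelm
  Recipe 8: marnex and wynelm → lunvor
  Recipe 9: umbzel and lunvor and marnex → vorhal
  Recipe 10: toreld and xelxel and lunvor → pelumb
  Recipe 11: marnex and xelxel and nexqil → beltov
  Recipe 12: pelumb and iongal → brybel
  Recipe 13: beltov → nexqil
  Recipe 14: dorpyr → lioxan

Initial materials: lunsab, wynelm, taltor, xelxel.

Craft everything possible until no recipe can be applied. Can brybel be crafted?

taltor and lunsab → marnex (Recipe 5).
Using Recipe 8, marnex and wynelm make lunvor.
Using Recipe 3, marnex and wynelm make toreld.
Using Recipe 10, toreld, xelxel, and lunvor make pelumb.
wynelm and toreld → zanule (Recipe 6).
Using Recipe 1, marnex and zanule make iongal.
pelumb and iongal → brybel (Recipe 12).

Yes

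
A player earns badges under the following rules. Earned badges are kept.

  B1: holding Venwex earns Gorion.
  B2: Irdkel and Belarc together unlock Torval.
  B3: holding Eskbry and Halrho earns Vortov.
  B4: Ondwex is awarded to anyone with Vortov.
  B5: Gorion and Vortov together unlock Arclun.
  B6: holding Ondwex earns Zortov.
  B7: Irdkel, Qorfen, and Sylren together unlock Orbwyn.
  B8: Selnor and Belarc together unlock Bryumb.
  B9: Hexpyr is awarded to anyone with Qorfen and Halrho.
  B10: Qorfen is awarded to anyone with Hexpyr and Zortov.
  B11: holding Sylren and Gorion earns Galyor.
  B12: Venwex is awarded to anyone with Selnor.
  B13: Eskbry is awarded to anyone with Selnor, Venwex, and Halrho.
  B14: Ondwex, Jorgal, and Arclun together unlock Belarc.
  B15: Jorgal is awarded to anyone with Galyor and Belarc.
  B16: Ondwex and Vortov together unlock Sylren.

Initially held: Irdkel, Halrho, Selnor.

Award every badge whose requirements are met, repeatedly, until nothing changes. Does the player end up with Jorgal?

Jorgal would need Galyor and Belarc (B15), but Belarc is never earned.

No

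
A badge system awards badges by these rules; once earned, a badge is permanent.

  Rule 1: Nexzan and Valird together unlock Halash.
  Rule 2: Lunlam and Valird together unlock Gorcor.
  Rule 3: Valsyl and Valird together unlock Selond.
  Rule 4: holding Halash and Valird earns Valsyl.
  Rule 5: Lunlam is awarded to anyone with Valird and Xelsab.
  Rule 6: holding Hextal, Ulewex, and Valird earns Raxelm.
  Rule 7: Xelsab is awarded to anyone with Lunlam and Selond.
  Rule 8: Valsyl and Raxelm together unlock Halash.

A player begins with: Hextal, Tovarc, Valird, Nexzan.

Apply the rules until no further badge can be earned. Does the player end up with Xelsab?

No

Xelsab would need Lunlam and Selond (Rule 7), but Lunlam is never earned.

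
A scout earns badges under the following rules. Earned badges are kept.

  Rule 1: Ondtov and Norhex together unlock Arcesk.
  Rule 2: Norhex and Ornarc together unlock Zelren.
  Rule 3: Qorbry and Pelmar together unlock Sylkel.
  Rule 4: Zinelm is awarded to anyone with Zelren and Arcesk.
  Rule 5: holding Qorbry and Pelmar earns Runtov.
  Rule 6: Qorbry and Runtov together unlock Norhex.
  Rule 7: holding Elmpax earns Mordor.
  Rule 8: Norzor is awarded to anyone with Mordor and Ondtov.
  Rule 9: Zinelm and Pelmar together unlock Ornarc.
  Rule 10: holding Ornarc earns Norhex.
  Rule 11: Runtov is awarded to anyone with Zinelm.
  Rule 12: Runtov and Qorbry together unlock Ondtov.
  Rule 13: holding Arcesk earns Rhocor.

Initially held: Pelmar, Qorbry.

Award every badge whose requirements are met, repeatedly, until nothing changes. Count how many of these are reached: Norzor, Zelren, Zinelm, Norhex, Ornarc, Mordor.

With Qorbry and Pelmar, Runtov is earned (Rule 5).
With Qorbry and Runtov, Norhex is earned (Rule 6).
Norzor would need Mordor and Ondtov (Rule 8), but Mordor is never earned.
Zelren would need Norhex and Ornarc (Rule 2), but Ornarc is never earned.
Zinelm would need Zelren and Arcesk (Rule 4), but Zelren is never earned.
Norhex: reached.
Ornarc would need Zinelm and Pelmar (Rule 9), but Zinelm is never earned.
Mordor would need Elmpax (Rule 7), but Elmpax is never earned.
Reached: Norhex — 1 of the 6.

1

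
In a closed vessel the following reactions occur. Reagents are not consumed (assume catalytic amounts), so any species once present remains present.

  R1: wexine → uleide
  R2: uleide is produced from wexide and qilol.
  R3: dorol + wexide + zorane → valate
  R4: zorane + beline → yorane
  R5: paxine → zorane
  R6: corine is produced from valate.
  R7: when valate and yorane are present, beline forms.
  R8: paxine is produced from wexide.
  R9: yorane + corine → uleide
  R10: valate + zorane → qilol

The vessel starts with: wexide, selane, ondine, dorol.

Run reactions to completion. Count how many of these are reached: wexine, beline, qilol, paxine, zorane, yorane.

3

wexide present → paxine forms (R8).
paxine present → zorane forms (R5).
dorol, wexide, and zorane present → valate forms (R3).
valate and zorane present → qilol forms (R10).
No rule produces wexine, and it is not given.
beline would need valate and yorane (R7), but yorane never forms.
qilol: reached.
paxine: reached.
zorane: reached.
yorane would need zorane and beline (R4), but beline never forms.
Reached: qilol, paxine, and zorane — 3 of the 6.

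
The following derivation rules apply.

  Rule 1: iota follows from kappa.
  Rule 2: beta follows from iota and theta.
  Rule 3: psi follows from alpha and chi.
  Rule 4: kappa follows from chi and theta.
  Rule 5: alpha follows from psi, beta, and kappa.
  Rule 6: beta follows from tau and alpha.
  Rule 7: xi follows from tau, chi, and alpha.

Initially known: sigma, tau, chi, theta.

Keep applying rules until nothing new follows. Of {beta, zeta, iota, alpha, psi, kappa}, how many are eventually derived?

3

chi and theta hold, so kappa follows (Rule 4).
kappa holds, so iota follows (Rule 1).
iota and theta hold, so beta follows (Rule 2).
beta: reached.
No rule produces zeta, and it is not given.
iota: reached.
alpha would need psi, beta, and kappa (Rule 5), but psi is never established.
psi would need alpha and chi (Rule 3), but alpha is never established.
kappa: reached.
Reached: beta, iota, and kappa — 3 of the 6.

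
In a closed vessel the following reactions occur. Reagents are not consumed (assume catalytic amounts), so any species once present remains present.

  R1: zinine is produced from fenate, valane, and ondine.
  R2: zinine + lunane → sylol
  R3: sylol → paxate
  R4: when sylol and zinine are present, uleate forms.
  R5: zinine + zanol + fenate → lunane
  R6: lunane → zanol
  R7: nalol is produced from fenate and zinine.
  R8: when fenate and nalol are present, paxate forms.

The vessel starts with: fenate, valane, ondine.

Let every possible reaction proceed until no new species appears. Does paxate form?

Yes

fenate, valane, and ondine present → zinine forms (R1).
fenate and zinine present → nalol forms (R7).
fenate and nalol present → paxate forms (R8).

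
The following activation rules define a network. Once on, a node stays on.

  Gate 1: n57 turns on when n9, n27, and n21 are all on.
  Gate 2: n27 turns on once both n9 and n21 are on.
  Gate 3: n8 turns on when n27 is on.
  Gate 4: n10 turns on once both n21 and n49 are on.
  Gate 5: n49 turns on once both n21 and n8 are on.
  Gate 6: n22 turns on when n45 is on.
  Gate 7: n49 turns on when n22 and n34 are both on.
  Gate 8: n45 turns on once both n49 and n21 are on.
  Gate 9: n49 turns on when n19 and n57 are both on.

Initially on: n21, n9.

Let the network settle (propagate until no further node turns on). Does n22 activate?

Gate 2: n9 and n21 on → n27 on.
n27 is on, so n8 turns on (Gate 3).
Gate 5: n21 and n8 on → n49 on.
n49 and n21 are on, so n45 turns on (Gate 8).
Gate 6: n45 on → n22 on.

Yes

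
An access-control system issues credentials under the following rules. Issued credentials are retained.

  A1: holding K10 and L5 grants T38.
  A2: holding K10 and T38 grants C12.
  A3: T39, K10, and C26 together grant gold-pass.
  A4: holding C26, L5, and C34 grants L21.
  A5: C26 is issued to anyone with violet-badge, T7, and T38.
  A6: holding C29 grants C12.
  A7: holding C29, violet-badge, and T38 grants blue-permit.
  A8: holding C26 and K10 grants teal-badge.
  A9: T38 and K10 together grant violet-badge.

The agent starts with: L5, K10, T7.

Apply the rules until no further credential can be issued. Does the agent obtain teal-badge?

Yes

Holding K10 and L5 grants T38 (A1).
Holding T38 and K10 grants violet-badge (A9).
Holding violet-badge, T7, and T38 grants C26 (A5).
Holding C26 and K10 grants teal-badge (A8).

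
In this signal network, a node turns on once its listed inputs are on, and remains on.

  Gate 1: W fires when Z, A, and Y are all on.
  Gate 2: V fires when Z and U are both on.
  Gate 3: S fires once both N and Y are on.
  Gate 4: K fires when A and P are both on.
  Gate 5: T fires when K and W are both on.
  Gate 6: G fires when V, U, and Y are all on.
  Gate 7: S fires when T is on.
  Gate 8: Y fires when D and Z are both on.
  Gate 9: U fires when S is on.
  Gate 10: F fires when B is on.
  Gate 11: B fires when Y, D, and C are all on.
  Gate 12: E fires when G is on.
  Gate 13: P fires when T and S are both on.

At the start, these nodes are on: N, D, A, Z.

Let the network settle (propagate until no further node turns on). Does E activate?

Gate 8: D and Z on → Y on.
N and Y are on, so S fires (Gate 3).
S is on, so U fires (Gate 9).
Gate 2: Z and U on → V on.
V, U, and Y are on, so G fires (Gate 6).
Gate 12: G on → E on.

Yes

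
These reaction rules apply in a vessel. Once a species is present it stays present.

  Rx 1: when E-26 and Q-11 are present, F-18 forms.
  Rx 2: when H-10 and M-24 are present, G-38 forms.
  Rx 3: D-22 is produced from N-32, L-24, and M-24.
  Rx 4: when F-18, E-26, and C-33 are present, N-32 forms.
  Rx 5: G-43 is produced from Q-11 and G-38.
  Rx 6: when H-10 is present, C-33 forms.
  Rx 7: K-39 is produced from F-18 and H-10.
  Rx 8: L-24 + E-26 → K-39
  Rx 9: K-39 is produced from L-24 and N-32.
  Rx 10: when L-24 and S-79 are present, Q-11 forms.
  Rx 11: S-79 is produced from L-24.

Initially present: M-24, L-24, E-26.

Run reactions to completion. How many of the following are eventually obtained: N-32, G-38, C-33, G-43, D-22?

N-32 would need F-18, E-26, and C-33 (Rx 4), but C-33 never forms.
G-38 would need H-10 and M-24 (Rx 2), but H-10 never forms.
C-33 would need H-10 (Rx 6), but H-10 never forms.
G-43 would need Q-11 and G-38 (Rx 5), but G-38 never forms.
D-22 would need N-32, L-24, and M-24 (Rx 3), but N-32 never forms.
None of the 5 are reached.

0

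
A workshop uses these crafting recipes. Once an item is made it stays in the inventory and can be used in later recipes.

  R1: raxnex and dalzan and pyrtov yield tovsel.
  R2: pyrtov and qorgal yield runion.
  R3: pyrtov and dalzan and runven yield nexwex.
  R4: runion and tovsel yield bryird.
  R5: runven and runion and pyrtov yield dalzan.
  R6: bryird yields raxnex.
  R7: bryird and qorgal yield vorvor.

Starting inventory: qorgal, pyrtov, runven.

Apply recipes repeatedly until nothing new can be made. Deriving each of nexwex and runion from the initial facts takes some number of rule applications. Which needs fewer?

runion

runion: pyrtov and qorgal → runion (R2). [1 rule application]
nexwex: Using R2, pyrtov and qorgal make runion. Using R5, runven, runion, and pyrtov make dalzan. pyrtov and dalzan and runven → nexwex (R3). [3 rule applications]
runion needs fewer.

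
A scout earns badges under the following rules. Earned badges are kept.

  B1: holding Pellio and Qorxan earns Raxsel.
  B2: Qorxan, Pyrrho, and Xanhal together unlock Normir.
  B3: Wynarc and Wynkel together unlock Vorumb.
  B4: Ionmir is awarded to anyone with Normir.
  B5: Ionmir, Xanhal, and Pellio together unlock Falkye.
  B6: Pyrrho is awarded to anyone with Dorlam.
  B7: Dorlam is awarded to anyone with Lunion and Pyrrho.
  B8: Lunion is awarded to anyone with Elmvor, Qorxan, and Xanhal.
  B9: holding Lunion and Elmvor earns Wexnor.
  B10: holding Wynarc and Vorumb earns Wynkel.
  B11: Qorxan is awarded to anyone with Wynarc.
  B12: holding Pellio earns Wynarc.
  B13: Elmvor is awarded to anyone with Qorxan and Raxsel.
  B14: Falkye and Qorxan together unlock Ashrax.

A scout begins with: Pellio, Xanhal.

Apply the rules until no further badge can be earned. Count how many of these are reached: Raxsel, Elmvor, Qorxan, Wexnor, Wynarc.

With Pellio, Wynarc is earned (B12).
With Wynarc, Qorxan is earned (B11).
With Pellio and Qorxan, Raxsel is earned (B1).
With Qorxan and Raxsel, Elmvor is earned (B13).
With Elmvor, Qorxan, and Xanhal, Lunion is earned (B8).
With Lunion and Elmvor, Wexnor is earned (B9).
Raxsel: reached.
Elmvor: reached.
Qorxan: reached.
Wexnor: reached.
Wynarc: reached.
All 5 are reached.

5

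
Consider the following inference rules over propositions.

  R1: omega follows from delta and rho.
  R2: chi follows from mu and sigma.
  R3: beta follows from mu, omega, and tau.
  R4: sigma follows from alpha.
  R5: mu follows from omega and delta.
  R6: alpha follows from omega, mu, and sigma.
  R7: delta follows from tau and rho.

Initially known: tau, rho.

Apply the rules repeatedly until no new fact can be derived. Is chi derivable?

No

chi would need mu and sigma (R2), but sigma is never established.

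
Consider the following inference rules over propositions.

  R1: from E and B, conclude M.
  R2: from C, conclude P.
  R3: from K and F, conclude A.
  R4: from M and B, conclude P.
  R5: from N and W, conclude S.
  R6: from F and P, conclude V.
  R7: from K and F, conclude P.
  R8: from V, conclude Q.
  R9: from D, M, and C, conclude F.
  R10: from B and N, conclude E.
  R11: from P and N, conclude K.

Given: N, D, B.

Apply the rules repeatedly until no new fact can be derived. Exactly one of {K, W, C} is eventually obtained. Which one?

K

B and N hold, so E follows (R10).
E and B hold, so M follows (R1).
M and B hold, so P follows (R4).
P and N hold, so K follows (R11).
No rule produces W, and it is not given. No rule produces C, and it is not given.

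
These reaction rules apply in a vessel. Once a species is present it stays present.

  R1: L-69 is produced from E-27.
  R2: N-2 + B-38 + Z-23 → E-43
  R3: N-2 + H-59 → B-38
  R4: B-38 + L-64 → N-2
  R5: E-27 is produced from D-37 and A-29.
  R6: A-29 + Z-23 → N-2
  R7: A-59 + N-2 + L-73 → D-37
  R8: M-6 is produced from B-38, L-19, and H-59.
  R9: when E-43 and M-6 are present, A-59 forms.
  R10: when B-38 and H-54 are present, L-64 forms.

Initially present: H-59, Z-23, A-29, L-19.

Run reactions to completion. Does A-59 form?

Yes

A-29 and Z-23 present → N-2 forms (R6).
N-2 and H-59 present → B-38 forms (R3).
N-2, B-38, and Z-23 present → E-43 forms (R2).
B-38, L-19, and H-59 present → M-6 forms (R8).
E-43 and M-6 present → A-59 forms (R9).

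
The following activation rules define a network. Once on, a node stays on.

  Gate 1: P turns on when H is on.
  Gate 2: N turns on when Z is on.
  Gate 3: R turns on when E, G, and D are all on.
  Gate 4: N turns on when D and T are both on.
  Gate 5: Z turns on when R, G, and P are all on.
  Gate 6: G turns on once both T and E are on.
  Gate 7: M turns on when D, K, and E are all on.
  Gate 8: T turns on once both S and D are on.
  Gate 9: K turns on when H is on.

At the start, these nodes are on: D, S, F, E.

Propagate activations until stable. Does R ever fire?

Yes

S and D are on, so T turns on (Gate 8).
Gate 6: T and E on → G on.
E, G, and D are on, so R turns on (Gate 3).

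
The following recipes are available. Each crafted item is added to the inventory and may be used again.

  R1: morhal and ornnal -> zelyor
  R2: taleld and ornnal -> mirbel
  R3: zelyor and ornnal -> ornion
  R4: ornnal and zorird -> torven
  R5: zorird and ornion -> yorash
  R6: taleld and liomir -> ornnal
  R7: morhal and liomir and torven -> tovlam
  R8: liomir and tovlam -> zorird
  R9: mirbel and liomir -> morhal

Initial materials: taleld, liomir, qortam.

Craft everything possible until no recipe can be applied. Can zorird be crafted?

zorird would need liomir and tovlam (R8), but tovlam is never obtained.

No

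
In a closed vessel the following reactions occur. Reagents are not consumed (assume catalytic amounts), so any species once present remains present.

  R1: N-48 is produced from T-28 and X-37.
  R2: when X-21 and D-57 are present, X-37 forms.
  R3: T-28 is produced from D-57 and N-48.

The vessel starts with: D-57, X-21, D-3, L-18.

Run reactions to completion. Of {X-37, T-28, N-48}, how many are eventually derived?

X-21 and D-57 present → X-37 forms (R2).
X-37: reached.
T-28 would need D-57 and N-48 (R3), but N-48 never forms.
N-48 would need T-28 and X-37 (R1), but T-28 never forms.
Reached: X-37 — 1 of the 3.

1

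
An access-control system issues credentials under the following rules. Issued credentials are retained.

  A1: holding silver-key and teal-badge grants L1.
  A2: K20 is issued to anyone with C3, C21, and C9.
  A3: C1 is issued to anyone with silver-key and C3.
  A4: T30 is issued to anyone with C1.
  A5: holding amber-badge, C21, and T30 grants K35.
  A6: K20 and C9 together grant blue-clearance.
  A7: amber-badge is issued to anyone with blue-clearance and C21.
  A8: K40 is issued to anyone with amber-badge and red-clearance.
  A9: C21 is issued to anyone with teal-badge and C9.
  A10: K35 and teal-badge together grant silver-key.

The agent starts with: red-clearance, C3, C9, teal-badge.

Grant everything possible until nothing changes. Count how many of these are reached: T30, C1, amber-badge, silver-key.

1

Holding teal-badge and C9 grants C21 (A9).
Holding C3, C21, and C9 grants K20 (A2).
Holding K20 and C9 grants blue-clearance (A6).
Holding blue-clearance and C21 grants amber-badge (A7).
T30 would need C1 (A4), but C1 is never granted.
C1 would need silver-key and C3 (A3), but silver-key is never granted.
amber-badge: reached.
silver-key would need K35 and teal-badge (A10), but K35 is never granted.
Reached: amber-badge — 1 of the 4.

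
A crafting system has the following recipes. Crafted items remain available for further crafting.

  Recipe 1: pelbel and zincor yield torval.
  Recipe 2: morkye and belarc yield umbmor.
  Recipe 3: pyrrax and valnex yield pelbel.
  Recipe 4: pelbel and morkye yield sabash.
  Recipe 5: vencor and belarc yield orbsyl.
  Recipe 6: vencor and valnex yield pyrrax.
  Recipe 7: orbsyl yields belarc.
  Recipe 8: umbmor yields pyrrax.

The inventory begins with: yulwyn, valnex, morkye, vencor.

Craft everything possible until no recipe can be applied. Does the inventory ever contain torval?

No

torval would need pelbel and zincor (Recipe 1), but zincor is never obtained.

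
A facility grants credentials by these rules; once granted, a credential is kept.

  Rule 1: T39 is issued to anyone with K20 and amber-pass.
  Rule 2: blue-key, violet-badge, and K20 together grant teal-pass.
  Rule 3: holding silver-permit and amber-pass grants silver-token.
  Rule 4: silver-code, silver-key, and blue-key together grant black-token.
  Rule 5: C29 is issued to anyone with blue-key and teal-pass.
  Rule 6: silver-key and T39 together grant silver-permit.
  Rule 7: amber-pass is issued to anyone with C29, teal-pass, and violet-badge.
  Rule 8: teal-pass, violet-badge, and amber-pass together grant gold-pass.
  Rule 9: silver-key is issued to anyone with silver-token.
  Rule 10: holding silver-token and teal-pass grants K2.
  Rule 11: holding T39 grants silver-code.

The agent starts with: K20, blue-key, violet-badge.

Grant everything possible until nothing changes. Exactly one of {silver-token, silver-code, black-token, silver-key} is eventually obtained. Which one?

Holding blue-key, violet-badge, and K20 grants teal-pass (Rule 2).
Holding blue-key and teal-pass grants C29 (Rule 5).
Holding C29, teal-pass, and violet-badge grants amber-pass (Rule 7).
Holding K20 and amber-pass grants T39 (Rule 1).
Holding T39 grants silver-code (Rule 11).
black-token would need silver-code, silver-key, and blue-key (Rule 4), but silver-key is never granted. silver-key would need silver-token (Rule 9), but silver-token is never granted. silver-token would need silver-permit and amber-pass (Rule 3), but silver-permit is never granted.

silver-code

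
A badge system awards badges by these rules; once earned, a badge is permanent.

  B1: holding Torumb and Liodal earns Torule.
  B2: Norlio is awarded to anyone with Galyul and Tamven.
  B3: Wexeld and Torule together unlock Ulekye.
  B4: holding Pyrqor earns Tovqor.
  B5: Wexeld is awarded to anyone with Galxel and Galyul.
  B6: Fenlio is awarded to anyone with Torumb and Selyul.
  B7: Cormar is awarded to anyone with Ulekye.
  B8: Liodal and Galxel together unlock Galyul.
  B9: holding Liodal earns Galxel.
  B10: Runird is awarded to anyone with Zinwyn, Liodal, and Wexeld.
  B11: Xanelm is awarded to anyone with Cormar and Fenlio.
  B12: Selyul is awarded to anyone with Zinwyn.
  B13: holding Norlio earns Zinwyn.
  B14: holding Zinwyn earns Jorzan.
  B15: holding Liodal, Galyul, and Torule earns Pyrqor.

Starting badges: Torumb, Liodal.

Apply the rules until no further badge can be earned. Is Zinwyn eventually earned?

No

Zinwyn would need Norlio (B13), but Norlio is never earned.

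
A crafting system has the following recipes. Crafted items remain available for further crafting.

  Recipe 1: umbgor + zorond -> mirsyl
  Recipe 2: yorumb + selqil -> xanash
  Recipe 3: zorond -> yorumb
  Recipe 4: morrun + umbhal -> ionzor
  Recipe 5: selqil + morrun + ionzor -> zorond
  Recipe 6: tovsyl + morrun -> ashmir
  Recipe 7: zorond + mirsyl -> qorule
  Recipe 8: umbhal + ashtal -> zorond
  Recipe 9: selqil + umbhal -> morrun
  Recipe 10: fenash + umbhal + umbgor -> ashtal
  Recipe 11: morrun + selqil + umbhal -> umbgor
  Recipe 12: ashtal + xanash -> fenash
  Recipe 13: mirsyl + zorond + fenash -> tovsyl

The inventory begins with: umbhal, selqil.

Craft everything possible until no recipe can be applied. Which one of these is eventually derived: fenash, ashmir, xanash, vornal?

xanash

Using Recipe 9, selqil and umbhal make morrun.
Using Recipe 4, morrun and umbhal make ionzor.
selqil + morrun + ionzor -> zorond (Recipe 5).
zorond -> yorumb (Recipe 3).
Using Recipe 2, yorumb and selqil make xanash.
ashmir would need tovsyl and morrun (Recipe 6), but tovsyl is never obtained. fenash would need ashtal and xanash (Recipe 12), but ashtal is never obtained. No rule produces vornal, and it is not given.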